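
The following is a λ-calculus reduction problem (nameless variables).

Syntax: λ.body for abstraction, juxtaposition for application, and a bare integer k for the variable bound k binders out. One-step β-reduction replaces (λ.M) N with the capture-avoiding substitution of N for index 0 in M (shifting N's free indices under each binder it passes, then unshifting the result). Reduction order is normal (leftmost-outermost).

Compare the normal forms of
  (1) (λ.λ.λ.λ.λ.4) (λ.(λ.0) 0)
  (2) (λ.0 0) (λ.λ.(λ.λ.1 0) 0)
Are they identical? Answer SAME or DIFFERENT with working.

Term A:
  start: (λ.λ.λ.λ.λ.4) (λ.(λ.0) 0)
  [1] λ.λ.λ.λ.λ.(λ.0) 0
  [2] λ.λ.λ.λ.λ.0

Term B:
  start: (λ.0 0) (λ.λ.(λ.λ.1 0) 0)
  [1] (λ.λ.(λ.λ.1 0) 0) (λ.λ.(λ.λ.1 0) 0)
  [2] λ.(λ.λ.1 0) 0
  [3] λ.λ.1 0

Answer: DIFFERENT — A ⇓ λ.λ.λ.λ.λ.0, B ⇓ λ.λ.1 0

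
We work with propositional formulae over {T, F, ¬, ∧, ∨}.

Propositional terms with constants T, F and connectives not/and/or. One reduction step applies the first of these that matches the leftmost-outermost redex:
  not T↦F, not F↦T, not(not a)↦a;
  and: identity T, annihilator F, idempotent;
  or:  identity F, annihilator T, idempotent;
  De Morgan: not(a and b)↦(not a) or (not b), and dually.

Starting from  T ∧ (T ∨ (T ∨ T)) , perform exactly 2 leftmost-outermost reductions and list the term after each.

  start: T ∧ (T ∨ (T ∨ T))
  step 1: T ∨ (T ∨ T)
  step 2: T

Answer: after 2 steps: T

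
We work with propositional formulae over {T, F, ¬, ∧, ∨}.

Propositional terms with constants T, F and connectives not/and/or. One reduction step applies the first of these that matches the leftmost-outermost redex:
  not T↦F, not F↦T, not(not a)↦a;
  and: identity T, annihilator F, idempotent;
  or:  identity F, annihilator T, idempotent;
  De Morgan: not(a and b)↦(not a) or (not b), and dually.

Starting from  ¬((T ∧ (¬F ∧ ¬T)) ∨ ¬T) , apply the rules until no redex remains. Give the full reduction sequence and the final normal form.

Answer: normal form = T  (in 9 steps)

Reduction:
  start: ¬((T ∧ (¬F ∧ ¬T)) ∨ ¬T)
  [1] ¬(T ∧ (¬F ∧ ¬T)) ∧ ¬¬T
  [2] (¬T ∨ ¬(¬F ∧ ¬T)) ∧ ¬¬T
  [3] (F ∨ ¬(¬F ∧ ¬T)) ∧ ¬¬T
  [4] ¬(¬F ∧ ¬T) ∧ ¬¬T
  [5] (¬¬F ∨ ¬¬T) ∧ ¬¬T
  [6] (F ∨ ¬¬T) ∧ ¬¬T
  [7] ¬¬T ∧ ¬¬T
  [8] ¬¬T
  [9] T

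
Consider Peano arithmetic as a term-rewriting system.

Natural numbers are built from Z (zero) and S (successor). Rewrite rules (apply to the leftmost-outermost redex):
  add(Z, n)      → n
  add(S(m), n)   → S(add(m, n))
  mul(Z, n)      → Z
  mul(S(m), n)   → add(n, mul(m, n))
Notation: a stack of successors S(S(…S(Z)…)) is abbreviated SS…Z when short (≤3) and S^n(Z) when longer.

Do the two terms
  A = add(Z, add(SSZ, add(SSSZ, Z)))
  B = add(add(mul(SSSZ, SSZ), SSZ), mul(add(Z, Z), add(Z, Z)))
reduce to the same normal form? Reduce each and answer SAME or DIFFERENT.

Answer: DIFFERENT — A ⇓ S^5(Z), B ⇓ S^8(Z)

Reduction:
Term A:
  start: add(Z, add(SSZ, add(SSSZ, Z)))
  →1  add(SSZ, add(SSSZ, Z))
  →2  S(add(SZ, add(SSSZ, Z)))
  →3  S(S(add(Z, add(SSSZ, Z))))
  →4  S(S(add(SSSZ, Z)))
  →5  S(S(S(add(SSZ, Z))))
  →6  S(S(S(S(add(SZ, Z)))))
  →7  S(S(S(S(S(add(Z, Z))))))
  →8  S^5(Z)

Term B:
  start: add(add(mul(SSSZ, SSZ), SSZ), mul(add(Z, Z), add(Z, Z)))
  →1  add(add(add(SSZ, mul(SSZ, SSZ)), SSZ), mul(add(Z, Z), add(Z, Z)))
  →2  add(add(S(add(SZ, mul(SSZ, SSZ))), SSZ), mul(add(Z, Z), add(Z, Z)))
  →3  add(S(add(add(SZ, mul(SSZ, SSZ)), SSZ)), mul(add(Z, Z), add(Z, Z)))
  →4  S(add(add(add(SZ, mul(SSZ, SSZ)), SSZ), mul(add(Z, Z), add(Z, Z))))
  →5  S(add(add(S(add(Z, mul(SSZ, SSZ))), SSZ), mul(add(Z, Z), add(Z, Z))))
  →6  S(add(S(add(add(Z, mul(SSZ, SSZ)), SSZ)), mul(add(Z, Z), add(Z, Z))))
  →7  S(S(add(add(add(Z, mul(SSZ, SSZ)), SSZ), mul(add(Z, Z), add(Z, Z)))))
  →8  S(S(add(add(mul(SSZ, SSZ), SSZ), mul(add(Z, Z), add(Z, Z)))))
  →9  S(S(add(add(add(SSZ, mul(SZ, SSZ)), SSZ), mul(add(Z, Z), add(Z, Z)))))
  →10  S(S(add(add(S(add(SZ, mul(SZ, SSZ))), SSZ), mul(add(Z, Z), add(Z, Z)))))
  →11  S(S(add(S(add(add(SZ, mul(SZ, SSZ)), SSZ)), mul(add(Z, Z), add(Z, Z)))))
  →12  S(S(S(add(add(add(SZ, mul(SZ, SSZ)), SSZ), mul(add(Z, Z), add(Z, Z))))))
  →13  S(S(S(add(add(S(add(Z, mul(SZ, SSZ))), SSZ), mul(add(Z, Z), add(Z, Z))))))
  →14  S(S(S(add(S(add(add(Z, mul(SZ, SSZ)), SSZ)), mul(add(Z, Z), add(Z, Z))))))
  →15  S(S(S(S(add(add(add(Z, mul(SZ, SSZ)), SSZ), mul(add(Z, Z), add(Z, Z)))))))
  →16  S(S(S(S(add(add(mul(SZ, SSZ), SSZ), mul(add(Z, Z), add(Z, Z)))))))
  →17  S(S(S(S(add(add(add(SSZ, mul(Z, SSZ)), SSZ), mul(add(Z, Z), add(Z, Z)))))))
  →18  S(S(S(S(add(add(S(add(SZ, mul(Z, SSZ))), SSZ), mul(add(Z, Z), add(Z, Z)))))))
  →19  S(S(S(S(add(S(add(add(SZ, mul(Z, SSZ)), SSZ)), mul(add(Z, Z), add(Z, Z)))))))
  →20  S(S(S(S(S(add(add(add(SZ, mul(Z, SSZ)), SSZ), mul(add(Z, Z), add(Z, Z))))))))
  →21  S(S(S(S(S(add(add(S(add(Z, mul(Z, SSZ))), SSZ), mul(add(Z, Z), add(Z, Z))))))))
  →22  S(S(S(S(S(add(S(add(add(Z, mul(Z, SSZ)), SSZ)), mul(add(Z, Z), add(Z, Z))))))))
  →23  S(S(S(S(S(S(add(add(add(Z, mul(Z, SSZ)), SSZ), mul(add(Z, Z), add(Z, Z)))))))))
  →24  S(S(S(S(S(S(add(add(mul(Z, SSZ), SSZ), mul(add(Z, Z), add(Z, Z)))))))))
  →25  S(S(S(S(S(S(add(add(Z, SSZ), mul(add(Z, Z), add(Z, Z)))))))))
  →26  S(S(S(S(S(S(add(SSZ, mul(add(Z, Z), add(Z, Z)))))))))
  →27  S(S(S(S(S(S(S(add(SZ, mul(add(Z, Z), add(Z, Z))))))))))
  →28  S(S(S(S(S(S(S(S(add(Z, mul(add(Z, Z), add(Z, Z)))))))))))
  →29  S(S(S(S(S(S(S(S(mul(add(Z, Z), add(Z, Z))))))))))
  →30  S(S(S(S(S(S(S(S(mul(Z, add(Z, Z))))))))))
  →31  S^8(Z)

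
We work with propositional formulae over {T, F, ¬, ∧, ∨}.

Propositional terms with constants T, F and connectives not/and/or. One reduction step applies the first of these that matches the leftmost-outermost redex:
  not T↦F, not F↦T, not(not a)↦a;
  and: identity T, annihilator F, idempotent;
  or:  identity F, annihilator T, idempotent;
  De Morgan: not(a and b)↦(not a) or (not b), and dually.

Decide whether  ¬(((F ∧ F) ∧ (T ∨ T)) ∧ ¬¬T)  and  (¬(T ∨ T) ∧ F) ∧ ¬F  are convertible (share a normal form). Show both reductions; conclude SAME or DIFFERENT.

Term A:
  start: ¬(((F ∧ F) ∧ (T ∨ T)) ∧ ¬¬T)
  [1] ¬((F ∧ F) ∧ (T ∨ T)) ∨ ¬¬¬T
  [2] (¬(F ∧ F) ∨ ¬(T ∨ T)) ∨ ¬¬¬T
  [3] ((¬F ∨ ¬F) ∨ ¬(T ∨ T)) ∨ ¬¬¬T
  [4] (¬F ∨ ¬(T ∨ T)) ∨ ¬¬¬T
  [5] (T ∨ ¬(T ∨ T)) ∨ ¬¬¬T
  [6] T ∨ ¬¬¬T
  [7] T

Term B:
  start: (¬(T ∨ T) ∧ F) ∧ ¬F
  [1] F ∧ ¬F
  [2] F

Answer: DIFFERENT — A ⇓ T, B ⇓ F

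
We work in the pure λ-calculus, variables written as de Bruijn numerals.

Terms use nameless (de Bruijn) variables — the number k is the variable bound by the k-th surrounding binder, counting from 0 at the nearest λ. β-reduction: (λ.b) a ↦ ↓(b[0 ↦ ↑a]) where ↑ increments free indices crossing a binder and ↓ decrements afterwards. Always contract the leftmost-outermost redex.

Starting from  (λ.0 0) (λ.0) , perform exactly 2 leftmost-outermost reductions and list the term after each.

Answer: after 2 steps: λ.0

Derivation:
  start: (λ.0 0) (λ.0)
  step 1: (λ.0) (λ.0)
  step 2: λ.0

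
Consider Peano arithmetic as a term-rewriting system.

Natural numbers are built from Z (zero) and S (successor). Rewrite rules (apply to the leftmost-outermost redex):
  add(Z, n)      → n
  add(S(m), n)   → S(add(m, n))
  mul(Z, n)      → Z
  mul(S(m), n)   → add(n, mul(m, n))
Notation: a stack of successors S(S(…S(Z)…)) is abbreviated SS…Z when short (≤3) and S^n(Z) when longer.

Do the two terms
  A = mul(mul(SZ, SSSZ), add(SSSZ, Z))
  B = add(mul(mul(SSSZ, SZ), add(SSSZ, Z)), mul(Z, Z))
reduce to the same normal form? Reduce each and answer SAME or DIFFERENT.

Term A:
  start: mul(mul(SZ, SSSZ), add(SSSZ, Z))
  step 1: mul(add(SSSZ, mul(Z, SSSZ)), add(SSSZ, Z))
  step 2: mul(S(add(SSZ, mul(Z, SSSZ))), add(SSSZ, Z))
  step 3: add(add(SSSZ, Z), mul(add(SSZ, mul(Z, SSSZ)), add(SSSZ, Z)))
  step 4: add(S(add(SSZ, Z)), mul(add(SSZ, mul(Z, SSSZ)), add(SSSZ, Z)))
  step 5: S(add(add(SSZ, Z), mul(add(SSZ, mul(Z, SSSZ)), add(SSSZ, Z))))
  step 6: S(add(S(add(SZ, Z)), mul(add(SSZ, mul(Z, SSSZ)), add(SSSZ, Z))))
  step 7: S(S(add(add(SZ, Z), mul(add(SSZ, mul(Z, SSSZ)), add(SSSZ, Z)))))
  step 8: S(S(add(S(add(Z, Z)), mul(add(SSZ, mul(Z, SSSZ)), add(SSSZ, Z)))))
  step 9: S(S(S(add(add(Z, Z), mul(add(SSZ, mul(Z, SSSZ)), add(SSSZ, Z))))))
  step 10: S(S(S(add(Z, mul(add(SSZ, mul(Z, SSSZ)), add(SSSZ, Z))))))
  step 11: S(S(S(mul(add(SSZ, mul(Z, SSSZ)), add(SSSZ, Z)))))
  step 12: S(S(S(mul(S(add(SZ, mul(Z, SSSZ))), add(SSSZ, Z)))))
  step 13: S(S(S(add(add(SSSZ, Z), mul(add(SZ, mul(Z, SSSZ)), add(SSSZ, Z))))))
  step 14: S(S(S(add(S(add(SSZ, Z)), mul(add(SZ, mul(Z, SSSZ)), add(SSSZ, Z))))))
  step 15: S(S(S(S(add(add(SSZ, Z), mul(add(SZ, mul(Z, SSSZ)), add(SSSZ, Z)))))))
  step 16: S(S(S(S(add(S(add(SZ, Z)), mul(add(SZ, mul(Z, SSSZ)), add(SSSZ, Z)))))))
  step 17: S(S(S(S(S(add(add(SZ, Z), mul(add(SZ, mul(Z, SSSZ)), add(SSSZ, Z))))))))
  step 18: S(S(S(S(S(add(S(add(Z, Z)), mul(add(SZ, mul(Z, SSSZ)), add(SSSZ, Z))))))))
  step 19: S(S(S(S(S(S(add(add(Z, Z), mul(add(SZ, mul(Z, SSSZ)), add(SSSZ, Z)))))))))
  step 20: S(S(S(S(S(S(add(Z, mul(add(SZ, mul(Z, SSSZ)), add(SSSZ, Z)))))))))
  step 21: S(S(S(S(S(S(mul(add(SZ, mul(Z, SSSZ)), add(SSSZ, Z))))))))
  step 22: S(S(S(S(S(S(mul(S(add(Z, mul(Z, SSSZ))), add(SSSZ, Z))))))))
  step 23: S(S(S(S(S(S(add(add(SSSZ, Z), mul(add(Z, mul(Z, SSSZ)), add(SSSZ, Z)))))))))
  step 24: S(S(S(S(S(S(add(S(add(SSZ, Z)), mul(add(Z, mul(Z, SSSZ)), add(SSSZ, Z)))))))))
  step 25: S(S(S(S(S(S(S(add(add(SSZ, Z), mul(add(Z, mul(Z, SSSZ)), add(SSSZ, Z))))))))))
  step 26: S(S(S(S(S(S(S(add(S(add(SZ, Z)), mul(add(Z, mul(Z, SSSZ)), add(SSSZ, Z))))))))))
  step 27: S(S(S(S(S(S(S(S(add(add(SZ, Z), mul(add(Z, mul(Z, SSSZ)), add(SSSZ, Z)))))))))))
  step 28: S(S(S(S(S(S(S(S(add(S(add(Z, Z)), mul(add(Z, mul(Z, SSSZ)), add(SSSZ, Z)))))))))))
  step 29: S(S(S(S(S(S(S(S(S(add(add(Z, Z), mul(add(Z, mul(Z, SSSZ)), add(SSSZ, Z))))))))))))
  step 30: S(S(S(S(S(S(S(S(S(add(Z, mul(add(Z, mul(Z, SSSZ)), add(SSSZ, Z))))))))))))
  step 31: S(S(S(S(S(S(S(S(S(mul(add(Z, mul(Z, SSSZ)), add(SSSZ, Z)))))))))))
  step 32: S(S(S(S(S(S(S(S(S(mul(mul(Z, SSSZ), add(SSSZ, Z)))))))))))
  step 33: S(S(S(S(S(S(S(S(S(mul(Z, add(SSSZ, Z)))))))))))
  step 34: S^9(Z)

Term B:
  start: add(mul(mul(SSSZ, SZ), add(SSSZ, Z)), mul(Z, Z))
  step 1: add(mul(add(SZ, mul(SSZ, SZ)), add(SSSZ, Z)), mul(Z, Z))
  step 2: add(mul(S(add(Z, mul(SSZ, SZ))), add(SSSZ, Z)), mul(Z, Z))
  step 3: add(add(add(SSSZ, Z), mul(add(Z, mul(SSZ, SZ)), add(SSSZ, Z))), mul(Z, Z))
  step 4: add(add(S(add(SSZ, Z)), mul(add(Z, mul(SSZ, SZ)), add(SSSZ, Z))), mul(Z, Z))
  step 5: add(S(add(add(SSZ, Z), mul(add(Z, mul(SSZ, SZ)), add(SSSZ, Z)))), mul(Z, Z))
  step 6: S(add(add(add(SSZ, Z), mul(add(Z, mul(SSZ, SZ)), add(SSSZ, Z))), mul(Z, Z)))
  step 7: S(add(add(S(add(SZ, Z)), mul(add(Z, mul(SSZ, SZ)), add(SSSZ, Z))), mul(Z, Z)))
  step 8: S(add(S(add(add(SZ, Z), mul(add(Z, mul(SSZ, SZ)), add(SSSZ, Z)))), mul(Z, Z)))
  step 9: S(S(add(add(add(SZ, Z), mul(add(Z, mul(SSZ, SZ)), add(SSSZ, Z))), mul(Z, Z))))
  step 10: S(S(add(add(S(add(Z, Z)), mul(add(Z, mul(SSZ, SZ)), add(SSSZ, Z))), mul(Z, Z))))
  step 11: S(S(add(S(add(add(Z, Z), mul(add(Z, mul(SSZ, SZ)), add(SSSZ, Z)))), mul(Z, Z))))
  step 12: S(S(S(add(add(add(Z, Z), mul(add(Z, mul(SSZ, SZ)), add(SSSZ, Z))), mul(Z, Z)))))
  step 13: S(S(S(add(add(Z, mul(add(Z, mul(SSZ, SZ)), add(SSSZ, Z))), mul(Z, Z)))))
  step 14: S(S(S(add(mul(add(Z, mul(SSZ, SZ)), add(SSSZ, Z)), mul(Z, Z)))))
  step 15: S(S(S(add(mul(mul(SSZ, SZ), add(SSSZ, Z)), mul(Z, Z)))))
  step 16: S(S(S(add(mul(add(SZ, mul(SZ, SZ)), add(SSSZ, Z)), mul(Z, Z)))))
  step 17: S(S(S(add(mul(S(add(Z, mul(SZ, SZ))), add(SSSZ, Z)), mul(Z, Z)))))
  step 18: S(S(S(add(add(add(SSSZ, Z), mul(add(Z, mul(SZ, SZ)), add(SSSZ, Z))), mul(Z, Z)))))
  step 19: S(S(S(add(add(S(add(SSZ, Z)), mul(add(Z, mul(SZ, SZ)), add(SSSZ, Z))), mul(Z, Z)))))
  step 20: S(S(S(add(S(add(add(SSZ, Z), mul(add(Z, mul(SZ, SZ)), add(SSSZ, Z)))), mul(Z, Z)))))
  step 21: S(S(S(S(add(add(add(SSZ, Z), mul(add(Z, mul(SZ, SZ)), add(SSSZ, Z))), mul(Z, Z))))))
  step 22: S(S(S(S(add(add(S(add(SZ, Z)), mul(add(Z, mul(SZ, SZ)), add(SSSZ, Z))), mul(Z, Z))))))
  step 23: S(S(S(S(add(S(add(add(SZ, Z), mul(add(Z, mul(SZ, SZ)), add(SSSZ, Z)))), mul(Z, Z))))))
  step 24: S(S(S(S(S(add(add(add(SZ, Z), mul(add(Z, mul(SZ, SZ)), add(SSSZ, Z))), mul(Z, Z)))))))
  step 25: S(S(S(S(S(add(add(S(add(Z, Z)), mul(add(Z, mul(SZ, SZ)), add(SSSZ, Z))), mul(Z, Z)))))))
  step 26: S(S(S(S(S(add(S(add(add(Z, Z), mul(add(Z, mul(SZ, SZ)), add(SSSZ, Z)))), mul(Z, Z)))))))
  step 27: S(S(S(S(S(S(add(add(add(Z, Z), mul(add(Z, mul(SZ, SZ)), add(SSSZ, Z))), mul(Z, Z))))))))
  step 28: S(S(S(S(S(S(add(add(Z, mul(add(Z, mul(SZ, SZ)), add(SSSZ, Z))), mul(Z, Z))))))))
  step 29: S(S(S(S(S(S(add(mul(add(Z, mul(SZ, SZ)), add(SSSZ, Z)), mul(Z, Z))))))))
  step 30: S(S(S(S(S(S(add(mul(mul(SZ, SZ), add(SSSZ, Z)), mul(Z, Z))))))))
  step 31: S(S(S(S(S(S(add(mul(add(SZ, mul(Z, SZ)), add(SSSZ, Z)), mul(Z, Z))))))))
  step 32: S(S(S(S(S(S(add(mul(S(add(Z, mul(Z, SZ))), add(SSSZ, Z)), mul(Z, Z))))))))
  step 33: S(S(S(S(S(S(add(add(add(SSSZ, Z), mul(add(Z, mul(Z, SZ)), add(SSSZ, Z))), mul(Z, Z))))))))
  step 34: S(S(S(S(S(S(add(add(S(add(SSZ, Z)), mul(add(Z, mul(Z, SZ)), add(SSSZ, Z))), mul(Z, Z))))))))
  step 35: S(S(S(S(S(S(add(S(add(add(SSZ, Z), mul(add(Z, mul(Z, SZ)), add(SSSZ, Z)))), mul(Z, Z))))))))
  step 36: S(S(S(S(S(S(S(add(add(add(SSZ, Z), mul(add(Z, mul(Z, SZ)), add(SSSZ, Z))), mul(Z, Z)))))))))
  step 37: S(S(S(S(S(S(S(add(add(S(add(SZ, Z)), mul(add(Z, mul(Z, SZ)), add(SSSZ, Z))), mul(Z, Z)))))))))
  step 38: S(S(S(S(S(S(S(add(S(add(add(SZ, Z), mul(add(Z, mul(Z, SZ)), add(SSSZ, Z)))), mul(Z, Z)))))))))
  step 39: S(S(S(S(S(S(S(S(add(add(add(SZ, Z), mul(add(Z, mul(Z, SZ)), add(SSSZ, Z))), mul(Z, Z))))))))))
  step 40: S(S(S(S(S(S(S(S(add(add(S(add(Z, Z)), mul(add(Z, mul(Z, SZ)), add(SSSZ, Z))), mul(Z, Z))))))))))
  step 41: S(S(S(S(S(S(S(S(add(S(add(add(Z, Z), mul(add(Z, mul(Z, SZ)), add(SSSZ, Z)))), mul(Z, Z))))))))))
  step 42: S(S(S(S(S(S(S(S(S(add(add(add(Z, Z), mul(add(Z, mul(Z, SZ)), add(SSSZ, Z))), mul(Z, Z)))))))))))
  step 43: S(S(S(S(S(S(S(S(S(add(add(Z, mul(add(Z, mul(Z, SZ)), add(SSSZ, Z))), mul(Z, Z)))))))))))
  step 44: S(S(S(S(S(S(S(S(S(add(mul(add(Z, mul(Z, SZ)), add(SSSZ, Z)), mul(Z, Z)))))))))))
  step 45: S(S(S(S(S(S(S(S(S(add(mul(mul(Z, SZ), add(SSSZ, Z)), mul(Z, Z)))))))))))
  step 46: S(S(S(S(S(S(S(S(S(add(mul(Z, add(SSSZ, Z)), mul(Z, Z)))))))))))
  step 47: S(S(S(S(S(S(S(S(S(add(Z, mul(Z, Z)))))))))))
  step 48: S(S(S(S(S(S(S(S(S(mul(Z, Z))))))))))
  step 49: S^9(Z)

Answer: SAME — A ⇓ S^9(Z), B ⇓ S^9(Z)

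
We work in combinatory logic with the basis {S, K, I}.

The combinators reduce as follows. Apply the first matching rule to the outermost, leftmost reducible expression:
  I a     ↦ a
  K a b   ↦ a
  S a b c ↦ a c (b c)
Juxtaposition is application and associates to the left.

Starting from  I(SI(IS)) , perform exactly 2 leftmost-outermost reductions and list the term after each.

Answer: after 2 steps: SIS

Reduction:
  start: I(SI(IS))
  step 1: SI(IS)
  step 2: SIS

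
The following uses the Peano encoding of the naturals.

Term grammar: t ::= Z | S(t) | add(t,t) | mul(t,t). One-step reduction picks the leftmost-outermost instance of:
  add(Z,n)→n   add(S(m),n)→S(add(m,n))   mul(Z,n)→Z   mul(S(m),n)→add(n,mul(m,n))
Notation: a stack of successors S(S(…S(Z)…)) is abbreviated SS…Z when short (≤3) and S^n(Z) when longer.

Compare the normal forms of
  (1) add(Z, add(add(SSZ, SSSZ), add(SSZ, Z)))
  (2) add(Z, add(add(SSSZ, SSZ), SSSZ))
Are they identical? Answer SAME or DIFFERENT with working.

Answer: DIFFERENT — A ⇓ S^7(Z), B ⇓ S^8(Z)

Derivation:
Term A:
  start: add(Z, add(add(SSZ, SSSZ), add(SSZ, Z)))
  [1] add(add(SSZ, SSSZ), add(SSZ, Z))
  [2] add(S(add(SZ, SSSZ)), add(SSZ, Z))
  [3] S(add(add(SZ, SSSZ), add(SSZ, Z)))
  [4] S(add(S(add(Z, SSSZ)), add(SSZ, Z)))
  [5] S(S(add(add(Z, SSSZ), add(SSZ, Z))))
  [6] S(S(add(SSSZ, add(SSZ, Z))))
  [7] S(S(S(add(SSZ, add(SSZ, Z)))))
  [8] S(S(S(S(add(SZ, add(SSZ, Z))))))
  [9] S(S(S(S(S(add(Z, add(SSZ, Z)))))))
  [10] S(S(S(S(S(add(SSZ, Z))))))
  [11] S(S(S(S(S(S(add(SZ, Z)))))))
  [12] S(S(S(S(S(S(S(add(Z, Z))))))))
  [13] S^7(Z)

Term B:
  start: add(Z, add(add(SSSZ, SSZ), SSSZ))
  [1] add(add(SSSZ, SSZ), SSSZ)
  [2] add(S(add(SSZ, SSZ)), SSSZ)
  [3] S(add(add(SSZ, SSZ), SSSZ))
  [4] S(add(S(add(SZ, SSZ)), SSSZ))
  [5] S(S(add(add(SZ, SSZ), SSSZ)))
  [6] S(S(add(S(add(Z, SSZ)), SSSZ)))
  [7] S(S(S(add(add(Z, SSZ), SSSZ))))
  [8] S(S(S(add(SSZ, SSSZ))))
  [9] S(S(S(S(add(SZ, SSSZ)))))
  [10] S(S(S(S(S(add(Z, SSSZ))))))
  [11] S^8(Z)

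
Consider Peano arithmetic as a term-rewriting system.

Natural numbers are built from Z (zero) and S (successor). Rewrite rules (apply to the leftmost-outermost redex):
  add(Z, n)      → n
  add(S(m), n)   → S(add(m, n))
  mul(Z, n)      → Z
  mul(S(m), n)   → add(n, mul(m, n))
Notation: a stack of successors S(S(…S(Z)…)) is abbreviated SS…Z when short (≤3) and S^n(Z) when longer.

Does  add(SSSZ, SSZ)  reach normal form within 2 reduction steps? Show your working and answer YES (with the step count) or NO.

  start: add(SSSZ, SSZ)
  step 1: S(add(SSZ, SSZ))
  step 2: S(S(add(SZ, SSZ)))

Answer: NO — after 2 steps the term is S(S(add(SZ, SSZ))), not yet normal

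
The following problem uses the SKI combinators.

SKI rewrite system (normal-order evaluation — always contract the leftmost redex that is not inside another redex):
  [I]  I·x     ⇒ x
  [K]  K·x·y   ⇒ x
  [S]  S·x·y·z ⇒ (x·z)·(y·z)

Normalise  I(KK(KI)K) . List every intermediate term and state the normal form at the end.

Answer: normal form = KK  (in 2 steps)

Working:
  start: I(KK(KI)K)
  →1  KK(KI)K
  →2  KK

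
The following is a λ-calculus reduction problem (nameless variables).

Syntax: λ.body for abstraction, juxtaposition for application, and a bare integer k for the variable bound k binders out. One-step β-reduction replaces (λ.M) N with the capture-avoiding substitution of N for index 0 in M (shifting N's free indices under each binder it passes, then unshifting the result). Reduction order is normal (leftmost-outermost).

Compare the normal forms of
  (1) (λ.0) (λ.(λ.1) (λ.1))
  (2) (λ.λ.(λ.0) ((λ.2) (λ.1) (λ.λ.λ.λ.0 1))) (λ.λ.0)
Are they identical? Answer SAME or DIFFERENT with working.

Term A:
  start: (λ.0) (λ.(λ.1) (λ.1))
  →1  λ.(λ.1) (λ.1)
  →2  λ.0

Term B:
  start: (λ.λ.(λ.0) ((λ.2) (λ.1) (λ.λ.λ.λ.0 1))) (λ.λ.0)
  →1  λ.(λ.0) ((λ.λ.λ.0) (λ.1) (λ.λ.λ.λ.0 1))
  →2  λ.(λ.λ.λ.0) (λ.1) (λ.λ.λ.λ.0 1)
  →3  λ.(λ.λ.0) (λ.λ.λ.λ.0 1)
  →4  λ.λ.0

Answer: DIFFERENT — A ⇓ λ.0, B ⇓ λ.λ.0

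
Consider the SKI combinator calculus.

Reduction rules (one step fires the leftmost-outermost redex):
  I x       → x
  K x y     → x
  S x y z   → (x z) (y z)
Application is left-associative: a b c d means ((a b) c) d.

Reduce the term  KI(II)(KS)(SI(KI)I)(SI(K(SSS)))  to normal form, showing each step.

Answer: normal form = S(SI(K(SSS)))  (in 3 steps)

Reduction:
  start: KI(II)(KS)(SI(KI)I)(SI(K(SSS)))
  [1] I(KS)(SI(KI)I)(SI(K(SSS)))
  [2] KS(SI(KI)I)(SI(K(SSS)))
  [3] S(SI(K(SSS)))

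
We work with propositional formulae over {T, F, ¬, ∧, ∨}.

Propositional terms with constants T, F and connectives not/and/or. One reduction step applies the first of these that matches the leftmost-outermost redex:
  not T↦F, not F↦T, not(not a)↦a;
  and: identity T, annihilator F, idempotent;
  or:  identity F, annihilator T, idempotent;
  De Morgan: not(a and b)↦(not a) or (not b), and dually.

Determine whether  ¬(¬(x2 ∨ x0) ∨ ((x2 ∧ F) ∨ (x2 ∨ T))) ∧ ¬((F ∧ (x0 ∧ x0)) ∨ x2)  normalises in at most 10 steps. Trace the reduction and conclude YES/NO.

  start: ¬(¬(x2 ∨ x0) ∨ ((x2 ∧ F) ∨ (x2 ∨ T))) ∧ ¬((F ∧ (x0 ∧ x0)) ∨ x2)
  step 1: (¬¬(x2 ∨ x0) ∧ ¬((x2 ∧ F) ∨ (x2 ∨ T))) ∧ ¬((F ∧ (x0 ∧ x0)) ∨ x2)
  step 2: ((x2 ∨ x0) ∧ ¬((x2 ∧ F) ∨ (x2 ∨ T))) ∧ ¬((F ∧ (x0 ∧ x0)) ∨ x2)
  step 3: ((x2 ∨ x0) ∧ (¬(x2 ∧ F) ∧ ¬(x2 ∨ T))) ∧ ¬((F ∧ (x0 ∧ x0)) ∨ x2)
  step 4: ((x2 ∨ x0) ∧ ((¬x2 ∨ ¬F) ∧ ¬(x2 ∨ T))) ∧ ¬((F ∧ (x0 ∧ x0)) ∨ x2)
  step 5: ((x2 ∨ x0) ∧ ((¬x2 ∨ T) ∧ ¬(x2 ∨ T))) ∧ ¬((F ∧ (x0 ∧ x0)) ∨ x2)
  step 6: ((x2 ∨ x0) ∧ (T ∧ ¬(x2 ∨ T))) ∧ ¬((F ∧ (x0 ∧ x0)) ∨ x2)
  step 7: ((x2 ∨ x0) ∧ ¬(x2 ∨ T)) ∧ ¬((F ∧ (x0 ∧ x0)) ∨ x2)
  step 8: ((x2 ∨ x0) ∧ (¬x2 ∧ ¬T)) ∧ ¬((F ∧ (x0 ∧ x0)) ∨ x2)
  step 9: ((x2 ∨ x0) ∧ (¬x2 ∧ F)) ∧ ¬((F ∧ (x0 ∧ x0)) ∨ x2)
  step 10: ((x2 ∨ x0) ∧ F) ∧ ¬((F ∧ (x0 ∧ x0)) ∨ x2)

Answer: NO — after 10 steps the term is ((x2 ∨ x0) ∧ F) ∧ ¬((F ∧ (x0 ∧ x0)) ∨ x2), not yet normal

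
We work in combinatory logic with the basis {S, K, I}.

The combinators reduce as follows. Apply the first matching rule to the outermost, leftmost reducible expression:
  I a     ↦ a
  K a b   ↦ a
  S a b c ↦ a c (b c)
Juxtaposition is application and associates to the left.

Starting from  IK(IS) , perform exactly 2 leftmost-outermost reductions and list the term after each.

Answer: after 2 steps: KS

Derivation:
  start: IK(IS)
  [1] K(IS)
  [2] KS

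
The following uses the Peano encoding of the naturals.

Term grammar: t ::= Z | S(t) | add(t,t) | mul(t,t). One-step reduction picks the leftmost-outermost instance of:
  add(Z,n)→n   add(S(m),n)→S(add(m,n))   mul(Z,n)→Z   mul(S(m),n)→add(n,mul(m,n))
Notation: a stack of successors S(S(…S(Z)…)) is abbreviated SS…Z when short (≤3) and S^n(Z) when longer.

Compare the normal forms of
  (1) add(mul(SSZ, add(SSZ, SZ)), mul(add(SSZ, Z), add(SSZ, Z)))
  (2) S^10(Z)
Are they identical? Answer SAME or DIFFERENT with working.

Answer: SAME — A ⇓ S^10(Z), B ⇓ S^10(Z)

Working:
Term A:
  start: add(mul(SSZ, add(SSZ, SZ)), mul(add(SSZ, Z), add(SSZ, Z)))
  step 1: add(add(add(SSZ, SZ), mul(SZ, add(SSZ, SZ))), mul(add(SSZ, Z), add(SSZ, Z)))
  step 2: add(add(S(add(SZ, SZ)), mul(SZ, add(SSZ, SZ))), mul(add(SSZ, Z), add(SSZ, Z)))
  step 3: add(S(add(add(SZ, SZ), mul(SZ, add(SSZ, SZ)))), mul(add(SSZ, Z), add(SSZ, Z)))
  step 4: S(add(add(add(SZ, SZ), mul(SZ, add(SSZ, SZ))), mul(add(SSZ, Z), add(SSZ, Z))))
  step 5: S(add(add(S(add(Z, SZ)), mul(SZ, add(SSZ, SZ))), mul(add(SSZ, Z), add(SSZ, Z))))
  step 6: S(add(S(add(add(Z, SZ), mul(SZ, add(SSZ, SZ)))), mul(add(SSZ, Z), add(SSZ, Z))))
  step 7: S(S(add(add(add(Z, SZ), mul(SZ, add(SSZ, SZ))), mul(add(SSZ, Z), add(SSZ, Z)))))
  step 8: S(S(add(add(SZ, mul(SZ, add(SSZ, SZ))), mul(add(SSZ, Z), add(SSZ, Z)))))
  step 9: S(S(add(S(add(Z, mul(SZ, add(SSZ, SZ)))), mul(add(SSZ, Z), add(SSZ, Z)))))
  step 10: S(S(S(add(add(Z, mul(SZ, add(SSZ, SZ))), mul(add(SSZ, Z), add(SSZ, Z))))))
  step 11: S(S(S(add(mul(SZ, add(SSZ, SZ)), mul(add(SSZ, Z), add(SSZ, Z))))))
  step 12: S(S(S(add(add(add(SSZ, SZ), mul(Z, add(SSZ, SZ))), mul(add(SSZ, Z), add(SSZ, Z))))))
  step 13: S(S(S(add(add(S(add(SZ, SZ)), mul(Z, add(SSZ, SZ))), mul(add(SSZ, Z), add(SSZ, Z))))))
  step 14: S(S(S(add(S(add(add(SZ, SZ), mul(Z, add(SSZ, SZ)))), mul(add(SSZ, Z), add(SSZ, Z))))))
  step 15: S(S(S(S(add(add(add(SZ, SZ), mul(Z, add(SSZ, SZ))), mul(add(SSZ, Z), add(SSZ, Z)))))))
  step 16: S(S(S(S(add(add(S(add(Z, SZ)), mul(Z, add(SSZ, SZ))), mul(add(SSZ, Z), add(SSZ, Z)))))))
  step 17: S(S(S(S(add(S(add(add(Z, SZ), mul(Z, add(SSZ, SZ)))), mul(add(SSZ, Z), add(SSZ, Z)))))))
  step 18: S(S(S(S(S(add(add(add(Z, SZ), mul(Z, add(SSZ, SZ))), mul(add(SSZ, Z), add(SSZ, Z))))))))
  step 19: S(S(S(S(S(add(add(SZ, mul(Z, add(SSZ, SZ))), mul(add(SSZ, Z), add(SSZ, Z))))))))
  step 20: S(S(S(S(S(add(S(add(Z, mul(Z, add(SSZ, SZ)))), mul(add(SSZ, Z), add(SSZ, Z))))))))
  step 21: S(S(S(S(S(S(add(add(Z, mul(Z, add(SSZ, SZ))), mul(add(SSZ, Z), add(SSZ, Z)))))))))
  step 22: S(S(S(S(S(S(add(mul(Z, add(SSZ, SZ)), mul(add(SSZ, Z), add(SSZ, Z)))))))))
  step 23: S(S(S(S(S(S(add(Z, mul(add(SSZ, Z), add(SSZ, Z)))))))))
  step 24: S(S(S(S(S(S(mul(add(SSZ, Z), add(SSZ, Z))))))))
  step 25: S(S(S(S(S(S(mul(S(add(SZ, Z)), add(SSZ, Z))))))))
  step 26: S(S(S(S(S(S(add(add(SSZ, Z), mul(add(SZ, Z), add(SSZ, Z)))))))))
  step 27: S(S(S(S(S(S(add(S(add(SZ, Z)), mul(add(SZ, Z), add(SSZ, Z)))))))))
  step 28: S(S(S(S(S(S(S(add(add(SZ, Z), mul(add(SZ, Z), add(SSZ, Z))))))))))
  step 29: S(S(S(S(S(S(S(add(S(add(Z, Z)), mul(add(SZ, Z), add(SSZ, Z))))))))))
  step 30: S(S(S(S(S(S(S(S(add(add(Z, Z), mul(add(SZ, Z), add(SSZ, Z)))))))))))
  step 31: S(S(S(S(S(S(S(S(add(Z, mul(add(SZ, Z), add(SSZ, Z)))))))))))
  step 32: S(S(S(S(S(S(S(S(mul(add(SZ, Z), add(SSZ, Z))))))))))
  step 33: S(S(S(S(S(S(S(S(mul(S(add(Z, Z)), add(SSZ, Z))))))))))
  step 34: S(S(S(S(S(S(S(S(add(add(SSZ, Z), mul(add(Z, Z), add(SSZ, Z)))))))))))
  step 35: S(S(S(S(S(S(S(S(add(S(add(SZ, Z)), mul(add(Z, Z), add(SSZ, Z)))))))))))
  step 36: S(S(S(S(S(S(S(S(S(add(add(SZ, Z), mul(add(Z, Z), add(SSZ, Z))))))))))))
  step 37: S(S(S(S(S(S(S(S(S(add(S(add(Z, Z)), mul(add(Z, Z), add(SSZ, Z))))))))))))
  step 38: S(S(S(S(S(S(S(S(S(S(add(add(Z, Z), mul(add(Z, Z), add(SSZ, Z)))))))))))))
  step 39: S(S(S(S(S(S(S(S(S(S(add(Z, mul(add(Z, Z), add(SSZ, Z)))))))))))))
  step 40: S(S(S(S(S(S(S(S(S(S(mul(add(Z, Z), add(SSZ, Z))))))))))))
  step 41: S(S(S(S(S(S(S(S(S(S(mul(Z, add(SSZ, Z))))))))))))
  step 42: S^10(Z)

Term B:
  start: S^10(Z)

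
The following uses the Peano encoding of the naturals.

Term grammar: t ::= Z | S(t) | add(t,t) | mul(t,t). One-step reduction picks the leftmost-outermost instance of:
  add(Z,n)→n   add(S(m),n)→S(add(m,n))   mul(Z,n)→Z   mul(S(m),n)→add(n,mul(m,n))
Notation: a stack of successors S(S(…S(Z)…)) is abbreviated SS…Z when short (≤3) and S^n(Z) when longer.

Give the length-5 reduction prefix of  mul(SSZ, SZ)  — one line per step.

  start: mul(SSZ, SZ)
  step 1: add(SZ, mul(SZ, SZ))
  step 2: S(add(Z, mul(SZ, SZ)))
  step 3: S(mul(SZ, SZ))
  step 4: S(add(SZ, mul(Z, SZ)))
  step 5: S(S(add(Z, mul(Z, SZ))))

Answer: after 5 steps: S(S(add(Z, mul(Z, SZ))))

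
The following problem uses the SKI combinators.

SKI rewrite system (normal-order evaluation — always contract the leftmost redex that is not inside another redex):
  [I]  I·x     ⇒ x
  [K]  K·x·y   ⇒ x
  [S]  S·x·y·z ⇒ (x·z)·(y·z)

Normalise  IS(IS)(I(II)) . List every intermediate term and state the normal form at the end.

Answer: normal form = SSI  (in 4 steps)

Derivation:
  start: IS(IS)(I(II))
  step 1: S(IS)(I(II))
  step 2: SS(I(II))
  step 3: SS(II)
  step 4: SSI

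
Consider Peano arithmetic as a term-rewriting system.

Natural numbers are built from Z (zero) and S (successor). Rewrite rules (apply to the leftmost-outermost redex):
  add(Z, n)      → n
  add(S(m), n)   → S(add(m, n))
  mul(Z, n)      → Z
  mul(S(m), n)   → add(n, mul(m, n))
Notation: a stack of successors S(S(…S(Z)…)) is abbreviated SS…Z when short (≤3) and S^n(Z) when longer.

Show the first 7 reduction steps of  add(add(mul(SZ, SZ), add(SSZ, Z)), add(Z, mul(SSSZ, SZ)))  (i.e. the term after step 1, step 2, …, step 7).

  start: add(add(mul(SZ, SZ), add(SSZ, Z)), add(Z, mul(SSSZ, SZ)))
  step 1: add(add(add(SZ, mul(Z, SZ)), add(SSZ, Z)), add(Z, mul(SSSZ, SZ)))
  step 2: add(add(S(add(Z, mul(Z, SZ))), add(SSZ, Z)), add(Z, mul(SSSZ, SZ)))
  step 3: add(S(add(add(Z, mul(Z, SZ)), add(SSZ, Z))), add(Z, mul(SSSZ, SZ)))
  step 4: S(add(add(add(Z, mul(Z, SZ)), add(SSZ, Z)), add(Z, mul(SSSZ, SZ))))
  step 5: S(add(add(mul(Z, SZ), add(SSZ, Z)), add(Z, mul(SSSZ, SZ))))
  step 6: S(add(add(Z, add(SSZ, Z)), add(Z, mul(SSSZ, SZ))))
  step 7: S(add(add(SSZ, Z), add(Z, mul(SSSZ, SZ))))

Answer: after 7 steps: S(add(add(SSZ, Z), add(Z, mul(SSSZ, SZ))))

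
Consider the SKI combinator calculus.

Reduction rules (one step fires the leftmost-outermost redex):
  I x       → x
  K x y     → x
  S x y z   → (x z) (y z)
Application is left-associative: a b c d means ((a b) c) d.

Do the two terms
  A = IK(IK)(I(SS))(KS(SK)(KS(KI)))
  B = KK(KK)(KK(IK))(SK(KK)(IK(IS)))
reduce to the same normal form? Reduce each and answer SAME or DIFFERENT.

Term A:
  start: IK(IK)(I(SS))(KS(SK)(KS(KI)))
  →1  K(IK)(I(SS))(KS(SK)(KS(KI)))
  →2  IK(KS(SK)(KS(KI)))
  →3  K(KS(SK)(KS(KI)))
  →4  K(S(KS(KI)))
  →5  K(SS)

Term B:
  start: KK(KK)(KK(IK))(SK(KK)(IK(IS)))
  →1  K(KK(IK))(SK(KK)(IK(IS)))
  →2  KK(IK)
  →3  K

Answer: DIFFERENT — A ⇓ K(SS), B ⇓ K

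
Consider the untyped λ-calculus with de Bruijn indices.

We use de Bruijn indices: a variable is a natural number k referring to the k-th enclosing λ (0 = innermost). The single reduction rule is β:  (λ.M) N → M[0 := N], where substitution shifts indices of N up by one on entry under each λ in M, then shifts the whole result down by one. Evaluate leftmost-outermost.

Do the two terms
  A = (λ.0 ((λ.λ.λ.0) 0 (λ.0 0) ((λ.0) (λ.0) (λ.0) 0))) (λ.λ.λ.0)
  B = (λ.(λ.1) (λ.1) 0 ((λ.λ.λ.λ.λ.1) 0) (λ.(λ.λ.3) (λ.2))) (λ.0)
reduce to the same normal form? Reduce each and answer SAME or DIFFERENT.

Term A:
  start: (λ.0 ((λ.λ.λ.0) 0 (λ.0 0) ((λ.0) (λ.0) (λ.0) 0))) (λ.λ.λ.0)
  →1  (λ.λ.λ.0) ((λ.λ.λ.0) (λ.λ.λ.0) (λ.0 0) ((λ.0) (λ.0) (λ.0) (λ.λ.λ.0)))
  →2  λ.λ.0

Term B:
  start: (λ.(λ.1) (λ.1) 0 ((λ.λ.λ.λ.λ.1) 0) (λ.(λ.λ.3) (λ.2))) (λ.0)
  →1  (λ.λ.0) (λ.λ.0) (λ.0) ((λ.λ.λ.λ.λ.1) (λ.0)) (λ.(λ.λ.λ.0) (λ.λ.0))
  →2  (λ.0) (λ.0) ((λ.λ.λ.λ.λ.1) (λ.0)) (λ.(λ.λ.λ.0) (λ.λ.0))
  →3  (λ.0) ((λ.λ.λ.λ.λ.1) (λ.0)) (λ.(λ.λ.λ.0) (λ.λ.0))
  →4  (λ.λ.λ.λ.λ.1) (λ.0) (λ.(λ.λ.λ.0) (λ.λ.0))
  →5  (λ.λ.λ.λ.1) (λ.(λ.λ.λ.0) (λ.λ.0))
  →6  λ.λ.λ.1

Answer: DIFFERENT — A ⇓ λ.λ.0, B ⇓ λ.λ.λ.1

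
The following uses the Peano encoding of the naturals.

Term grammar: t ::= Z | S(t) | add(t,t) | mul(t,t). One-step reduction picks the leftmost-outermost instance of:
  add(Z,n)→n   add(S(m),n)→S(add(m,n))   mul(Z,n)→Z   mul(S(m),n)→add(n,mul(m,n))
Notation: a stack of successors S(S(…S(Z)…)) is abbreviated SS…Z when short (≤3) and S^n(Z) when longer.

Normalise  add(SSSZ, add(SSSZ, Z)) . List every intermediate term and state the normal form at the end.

Answer: normal form = S^6(Z)  (in 8 steps)

Working:
  start: add(SSSZ, add(SSSZ, Z))
  →1  S(add(SSZ, add(SSSZ, Z)))
  →2  S(S(add(SZ, add(SSSZ, Z))))
  →3  S(S(S(add(Z, add(SSSZ, Z)))))
  →4  S(S(S(add(SSSZ, Z))))
  →5  S(S(S(S(add(SSZ, Z)))))
  →6  S(S(S(S(S(add(SZ, Z))))))
  →7  S(S(S(S(S(S(add(Z, Z)))))))
  →8  S^6(Z)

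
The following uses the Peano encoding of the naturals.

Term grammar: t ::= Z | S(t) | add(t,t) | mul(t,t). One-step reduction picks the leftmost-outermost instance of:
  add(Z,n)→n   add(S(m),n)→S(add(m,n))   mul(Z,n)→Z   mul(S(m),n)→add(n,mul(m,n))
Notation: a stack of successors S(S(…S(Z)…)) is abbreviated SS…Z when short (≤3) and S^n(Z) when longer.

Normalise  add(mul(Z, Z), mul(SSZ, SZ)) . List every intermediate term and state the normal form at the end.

Answer: normal form = SSZ  (in 9 steps)

Working:
  start: add(mul(Z, Z), mul(SSZ, SZ))
  [1] add(Z, mul(SSZ, SZ))
  [2] mul(SSZ, SZ)
  [3] add(SZ, mul(SZ, SZ))
  [4] S(add(Z, mul(SZ, SZ)))
  [5] S(mul(SZ, SZ))
  [6] S(add(SZ, mul(Z, SZ)))
  [7] S(S(add(Z, mul(Z, SZ))))
  [8] S(S(mul(Z, SZ)))
  [9] SSZ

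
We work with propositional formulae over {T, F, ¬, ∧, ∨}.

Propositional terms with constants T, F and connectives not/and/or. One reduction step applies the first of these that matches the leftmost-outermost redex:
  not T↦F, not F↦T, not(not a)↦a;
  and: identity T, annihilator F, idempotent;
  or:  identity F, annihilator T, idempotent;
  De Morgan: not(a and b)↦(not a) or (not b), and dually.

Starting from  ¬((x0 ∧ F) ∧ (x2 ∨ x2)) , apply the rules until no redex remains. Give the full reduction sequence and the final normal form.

Answer: normal form = T  (in 5 steps)

Reduction:
  start: ¬((x0 ∧ F) ∧ (x2 ∨ x2))
  step 1: ¬(x0 ∧ F) ∨ ¬(x2 ∨ x2)
  step 2: (¬x0 ∨ ¬F) ∨ ¬(x2 ∨ x2)
  step 3: (¬x0 ∨ T) ∨ ¬(x2 ∨ x2)
  step 4: T ∨ ¬(x2 ∨ x2)
  step 5: T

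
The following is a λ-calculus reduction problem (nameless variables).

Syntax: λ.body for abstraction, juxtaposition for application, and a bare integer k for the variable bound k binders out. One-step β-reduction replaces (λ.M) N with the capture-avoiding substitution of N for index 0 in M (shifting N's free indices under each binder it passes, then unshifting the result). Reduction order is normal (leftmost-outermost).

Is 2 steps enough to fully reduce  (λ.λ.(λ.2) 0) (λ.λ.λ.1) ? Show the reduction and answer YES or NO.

Answer: YES — reaches normal form λ.λ.λ.λ.1 in 2 ≤ 2 steps

Working:
  start: (λ.λ.(λ.2) 0) (λ.λ.λ.1)
  [1] λ.(λ.λ.λ.λ.1) 0
  [2] λ.λ.λ.λ.1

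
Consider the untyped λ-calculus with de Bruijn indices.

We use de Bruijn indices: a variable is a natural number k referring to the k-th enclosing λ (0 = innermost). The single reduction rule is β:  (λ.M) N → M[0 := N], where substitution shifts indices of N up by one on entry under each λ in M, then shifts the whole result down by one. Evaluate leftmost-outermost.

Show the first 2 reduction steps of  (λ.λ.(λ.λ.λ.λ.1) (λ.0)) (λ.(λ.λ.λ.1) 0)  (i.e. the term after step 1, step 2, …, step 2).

  start: (λ.λ.(λ.λ.λ.λ.1) (λ.0)) (λ.(λ.λ.λ.1) 0)
  →1  λ.(λ.λ.λ.λ.1) (λ.0)
  →2  λ.λ.λ.λ.1

Answer: after 2 steps: λ.λ.λ.λ.1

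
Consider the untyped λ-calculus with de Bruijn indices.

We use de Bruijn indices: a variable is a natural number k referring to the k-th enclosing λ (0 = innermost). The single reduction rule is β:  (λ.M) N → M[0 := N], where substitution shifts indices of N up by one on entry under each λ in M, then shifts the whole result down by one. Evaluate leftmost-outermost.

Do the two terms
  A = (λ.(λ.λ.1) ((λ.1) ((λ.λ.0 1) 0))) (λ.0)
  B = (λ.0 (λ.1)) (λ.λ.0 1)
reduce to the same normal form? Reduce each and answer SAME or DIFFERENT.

Answer: DIFFERENT — A ⇓ λ.λ.0, B ⇓ λ.0 (λ.λ.λ.0 1)

Derivation:
Term A:
  start: (λ.(λ.λ.1) ((λ.1) ((λ.λ.0 1) 0))) (λ.0)
  →1  (λ.λ.1) ((λ.λ.0) ((λ.λ.0 1) (λ.0)))
  →2  λ.(λ.λ.0) ((λ.λ.0 1) (λ.0))
  →3  λ.λ.0

Term B:
  start: (λ.0 (λ.1)) (λ.λ.0 1)
  →1  (λ.λ.0 1) (λ.λ.λ.0 1)
  →2  λ.0 (λ.λ.λ.0 1)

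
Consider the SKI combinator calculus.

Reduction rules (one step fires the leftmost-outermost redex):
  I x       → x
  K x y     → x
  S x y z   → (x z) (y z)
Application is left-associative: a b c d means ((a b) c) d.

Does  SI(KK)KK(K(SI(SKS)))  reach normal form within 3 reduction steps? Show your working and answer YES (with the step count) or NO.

Answer: NO — after 3 steps the term is KKK(K(SI(SKS))), not yet normal

Derivation:
  start: SI(KK)KK(K(SI(SKS)))
  [1] IK(KKK)K(K(SI(SKS)))
  [2] K(KKK)K(K(SI(SKS)))
  [3] KKK(K(SI(SKS)))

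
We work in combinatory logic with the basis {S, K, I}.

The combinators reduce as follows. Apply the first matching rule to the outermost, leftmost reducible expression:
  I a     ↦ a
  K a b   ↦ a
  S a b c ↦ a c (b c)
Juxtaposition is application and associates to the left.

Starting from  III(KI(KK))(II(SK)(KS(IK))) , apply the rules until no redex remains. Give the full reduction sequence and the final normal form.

Answer: normal form = SKS  (in 8 steps)

Reduction:
  start: III(KI(KK))(II(SK)(KS(IK)))
  →1  II(KI(KK))(II(SK)(KS(IK)))
  →2  I(KI(KK))(II(SK)(KS(IK)))
  →3  KI(KK)(II(SK)(KS(IK)))
  →4  I(II(SK)(KS(IK)))
  →5  II(SK)(KS(IK))
  →6  I(SK)(KS(IK))
  →7  SK(KS(IK))
  →8  SKS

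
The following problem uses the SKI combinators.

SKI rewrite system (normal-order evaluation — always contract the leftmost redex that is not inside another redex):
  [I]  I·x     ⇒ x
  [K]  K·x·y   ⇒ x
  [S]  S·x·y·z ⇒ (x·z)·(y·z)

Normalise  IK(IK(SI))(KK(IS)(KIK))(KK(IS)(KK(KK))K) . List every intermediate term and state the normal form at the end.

  start: IK(IK(SI))(KK(IS)(KIK))(KK(IS)(KK(KK))K)
  [1] K(IK(SI))(KK(IS)(KIK))(KK(IS)(KK(KK))K)
  [2] IK(SI)(KK(IS)(KK(KK))K)
  [3] K(SI)(KK(IS)(KK(KK))K)
  [4] SI

Answer: normal form = SI  (in 4 steps)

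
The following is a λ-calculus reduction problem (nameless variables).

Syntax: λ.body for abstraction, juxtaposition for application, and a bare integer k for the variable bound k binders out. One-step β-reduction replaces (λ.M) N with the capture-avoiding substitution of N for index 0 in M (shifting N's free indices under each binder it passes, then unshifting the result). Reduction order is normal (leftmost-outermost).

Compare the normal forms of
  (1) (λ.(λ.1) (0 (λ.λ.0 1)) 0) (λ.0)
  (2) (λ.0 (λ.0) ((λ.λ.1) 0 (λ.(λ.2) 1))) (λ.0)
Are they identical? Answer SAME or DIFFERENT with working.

Answer: SAME — A ⇓ λ.0, B ⇓ λ.0

Reduction:
Term A:
  start: (λ.(λ.1) (0 (λ.λ.0 1)) 0) (λ.0)
  [1] (λ.λ.0) ((λ.0) (λ.λ.0 1)) (λ.0)
  [2] (λ.0) (λ.0)
  [3] λ.0

Term B:
  start: (λ.0 (λ.0) ((λ.λ.1) 0 (λ.(λ.2) 1))) (λ.0)
  [1] (λ.0) (λ.0) ((λ.λ.1) (λ.0) (λ.(λ.λ.0) (λ.0)))
  [2] (λ.0) ((λ.λ.1) (λ.0) (λ.(λ.λ.0) (λ.0)))
  [3] (λ.λ.1) (λ.0) (λ.(λ.λ.0) (λ.0))
  [4] (λ.λ.0) (λ.(λ.λ.0) (λ.0))
  [5] λ.0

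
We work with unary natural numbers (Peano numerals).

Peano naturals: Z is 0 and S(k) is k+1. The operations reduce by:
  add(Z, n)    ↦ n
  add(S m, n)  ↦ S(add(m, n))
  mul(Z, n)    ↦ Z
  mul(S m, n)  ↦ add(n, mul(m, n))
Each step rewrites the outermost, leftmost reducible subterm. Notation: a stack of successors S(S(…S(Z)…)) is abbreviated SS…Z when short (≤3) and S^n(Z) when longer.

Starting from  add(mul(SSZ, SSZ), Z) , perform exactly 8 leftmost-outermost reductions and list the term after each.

Answer: after 8 steps: S(S(add(S(add(SZ, mul(Z, SSZ))), Z)))

Working:
  start: add(mul(SSZ, SSZ), Z)
  [1] add(add(SSZ, mul(SZ, SSZ)), Z)
  [2] add(S(add(SZ, mul(SZ, SSZ))), Z)
  [3] S(add(add(SZ, mul(SZ, SSZ)), Z))
  [4] S(add(S(add(Z, mul(SZ, SSZ))), Z))
  [5] S(S(add(add(Z, mul(SZ, SSZ)), Z)))
  [6] S(S(add(mul(SZ, SSZ), Z)))
  [7] S(S(add(add(SSZ, mul(Z, SSZ)), Z)))
  [8] S(S(add(S(add(SZ, mul(Z, SSZ))), Z)))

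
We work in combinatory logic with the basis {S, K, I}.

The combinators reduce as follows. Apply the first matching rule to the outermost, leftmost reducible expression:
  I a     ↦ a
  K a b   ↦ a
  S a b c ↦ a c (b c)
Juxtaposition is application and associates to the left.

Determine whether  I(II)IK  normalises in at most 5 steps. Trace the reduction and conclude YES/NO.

  start: I(II)IK
  [1] IIIK
  [2] IIK
  [3] IK
  [4] K

Answer: YES — reaches normal form K in 4 ≤ 5 steps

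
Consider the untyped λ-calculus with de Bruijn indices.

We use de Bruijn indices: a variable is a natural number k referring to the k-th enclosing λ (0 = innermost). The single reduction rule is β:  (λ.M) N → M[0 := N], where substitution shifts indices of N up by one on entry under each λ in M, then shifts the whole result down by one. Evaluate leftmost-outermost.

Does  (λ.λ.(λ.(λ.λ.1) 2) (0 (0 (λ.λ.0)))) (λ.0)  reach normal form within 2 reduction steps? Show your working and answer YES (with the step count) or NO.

  start: (λ.λ.(λ.(λ.λ.1) 2) (0 (0 (λ.λ.0)))) (λ.0)
  step 1: λ.(λ.(λ.λ.1) (λ.0)) (0 (0 (λ.λ.0)))
  step 2: λ.(λ.λ.1) (λ.0)

Answer: NO — after 2 steps the term is λ.(λ.λ.1) (λ.0), not yet normal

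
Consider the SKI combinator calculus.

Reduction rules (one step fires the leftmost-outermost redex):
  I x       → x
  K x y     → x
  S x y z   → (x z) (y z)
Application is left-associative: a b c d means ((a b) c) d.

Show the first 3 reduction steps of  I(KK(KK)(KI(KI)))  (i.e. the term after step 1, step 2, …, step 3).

Answer: after 3 steps: KI

Derivation:
  start: I(KK(KK)(KI(KI)))
  step 1: KK(KK)(KI(KI))
  step 2: K(KI(KI))
  step 3: KI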